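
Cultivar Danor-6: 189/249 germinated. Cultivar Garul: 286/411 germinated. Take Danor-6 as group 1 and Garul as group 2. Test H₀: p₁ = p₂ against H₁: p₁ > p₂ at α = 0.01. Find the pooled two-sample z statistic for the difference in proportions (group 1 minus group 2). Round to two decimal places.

z = 1.75

p̂₁ = 189/249 = 0.7590, p̂₂ = 286/411 = 0.6959.
Pooled p̂ = (189+286)/(249+411) = 475/660 = 0.7197.
SE = √(p̂(1−p̂)(1/n₁+1/n₂)) = √(0.7197·0.2803·0.00644915) = √(0.00130101) = 0.0361.
z = (0.7590 − 0.6959)/0.0361 = 0.0631/0.0361 = 1.75.
p-value = P(Z > 1.751) ≈ 0.0399. With α = 0.01, fail to reject H₀.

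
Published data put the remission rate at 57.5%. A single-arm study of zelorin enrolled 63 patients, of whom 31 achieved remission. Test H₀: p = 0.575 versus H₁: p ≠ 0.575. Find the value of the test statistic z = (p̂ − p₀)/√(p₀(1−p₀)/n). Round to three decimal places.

p̂ = 31/63 = 0.49206.
Standard error under H₀: √(0.575×0.425/63) = 0.06228.
z = (0.49206 − 0.575)/0.06228 = -0.08294/0.06228 = -1.332.
Two-sided p-value ≈ 2·Φ(−1.332) = 0.1830.

z = -1.332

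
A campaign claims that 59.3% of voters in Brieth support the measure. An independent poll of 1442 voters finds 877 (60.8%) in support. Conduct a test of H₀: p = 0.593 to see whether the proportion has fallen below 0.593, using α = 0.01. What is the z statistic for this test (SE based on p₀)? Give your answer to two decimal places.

z = 1.17

p̂ = 877/1442 ≈ 0.60818.
Under H₀, SE = √(0.593·0.407/1442) = √(0.000167372) = 0.01294.
z = (0.60818 − 0.593)/0.01294 = 0.01518/0.01294 = 1.17.
p-value = P(Z < 1.174) ≈ 0.8797; since p > α = 0.01, fail to reject H₀.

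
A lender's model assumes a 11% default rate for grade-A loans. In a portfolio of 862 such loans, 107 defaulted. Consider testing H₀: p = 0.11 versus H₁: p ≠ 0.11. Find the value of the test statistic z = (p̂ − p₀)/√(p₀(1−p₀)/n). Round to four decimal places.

z = 1.3259

p̂ = 107/862 = 0.124130.
Under H₀, SE = √(0.11·0.89/862) = √(0.000113573) = 0.010657.
z = (0.124130 − 0.11)/0.010657 = 0.014130/0.010657 = 1.3259.
p-value = 2·P(Z > 1.326) ≈ 0.1849.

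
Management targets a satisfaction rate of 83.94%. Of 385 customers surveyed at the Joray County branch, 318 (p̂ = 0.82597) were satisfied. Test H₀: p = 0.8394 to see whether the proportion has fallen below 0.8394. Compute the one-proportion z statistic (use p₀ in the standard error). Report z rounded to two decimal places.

p̂ = 318/385 ≈ 0.8260.
Under H₀, SE = √(0.8394·0.1606/385) = √(0.00035015) = 0.0187.
z = (0.8260 − 0.8394)/0.0187 = -0.0134/0.0187 = -0.72.
p-value = P(Z < -0.717) ≈ 0.2365.

z = -0.72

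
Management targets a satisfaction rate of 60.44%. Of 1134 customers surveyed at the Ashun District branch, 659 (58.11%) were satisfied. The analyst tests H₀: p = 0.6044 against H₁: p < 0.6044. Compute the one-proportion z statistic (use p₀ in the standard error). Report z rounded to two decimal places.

p̂ = 659/1134 = 0.58113.
SE = √(p₀(1−p₀)/n) = √(0.2391/1134) = 0.01452.
z = (0.58113 − 0.6044)/0.01452 = -0.02327/0.01452 = -1.60.

z = -1.60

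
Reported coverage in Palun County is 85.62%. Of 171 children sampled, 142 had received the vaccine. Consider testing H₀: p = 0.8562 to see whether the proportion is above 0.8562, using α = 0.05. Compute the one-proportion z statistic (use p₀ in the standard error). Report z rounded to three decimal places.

z = -0.961

p̂ = 142/171 ≈ 0.83041.
Under H₀, SE = √(0.8562·0.1438/171) = √(0.000720009) = 0.02683.
z = (0.83041 − 0.8562)/0.02683 = -0.02579/0.02683 = -0.961.
p-value = P(Z > -0.961) ≈ 0.8318; since p > α = 0.05, fail to reject H₀.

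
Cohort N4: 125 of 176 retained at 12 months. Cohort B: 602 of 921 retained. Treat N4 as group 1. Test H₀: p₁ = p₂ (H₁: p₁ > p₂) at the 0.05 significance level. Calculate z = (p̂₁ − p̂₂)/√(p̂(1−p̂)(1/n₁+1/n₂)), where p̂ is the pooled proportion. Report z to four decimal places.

z = 1.4550

p̂₁ = 125/176 ≈ 0.710227, p̂₂ = 602/921 ≈ 0.653637.
Pooled p̂ = (125+602)/(176+921) = 727/1097 = 0.662716.
SE = √(p̂(1−p̂)(1/n₁+1/n₂)) = √(0.662716·0.337284·0.00676759) = √(0.00151272) = 0.038894.
z = (0.710227 − 0.653637)/0.038894 = 0.056590/0.038894 = 1.4550.
p-value = P(Z > 1.455) ≈ 0.0728. With α = 0.05, fail to reject H₀.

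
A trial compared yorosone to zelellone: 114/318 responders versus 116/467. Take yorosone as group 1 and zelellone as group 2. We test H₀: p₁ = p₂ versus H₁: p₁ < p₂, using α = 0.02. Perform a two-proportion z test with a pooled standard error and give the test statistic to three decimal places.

p̂₁ = 114/318 ≈ 0.35849, p̂₂ = 116/467 ≈ 0.24839.
Pooled p̂ = (114+116)/(318+467) = 230/785 = 0.29299.
SE = √(0.207148 × 0.00528598) = 0.03309.
z = (0.35849 − 0.24839)/0.03309 = 0.11010/0.03309 = 3.327.
p-value = P(Z < 3.327) ≈ 0.9996; since p > α = 0.02, fail to reject H₀.

z = 3.327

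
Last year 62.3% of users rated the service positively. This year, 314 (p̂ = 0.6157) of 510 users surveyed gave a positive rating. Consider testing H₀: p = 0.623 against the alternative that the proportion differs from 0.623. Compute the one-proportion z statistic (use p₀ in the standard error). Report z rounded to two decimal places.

p̂ = 314/510 ≈ 0.6157.
SE = √(p₀(1−p₀)/n) = √(0.23487/510) = 0.0215.
z = (0.6157 − 0.623)/0.0215 = -0.0073/0.0215 = -0.34.
p-value = 2·P(Z > 0.341) ≈ 0.7332.

z = -0.34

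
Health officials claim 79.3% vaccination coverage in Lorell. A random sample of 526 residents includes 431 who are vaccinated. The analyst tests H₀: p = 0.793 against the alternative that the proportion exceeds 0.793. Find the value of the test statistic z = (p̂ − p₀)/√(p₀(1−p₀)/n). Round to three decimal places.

p̂ = 431/526 ≈ 0.819392.
Under H₀, SE = √(0.793·0.207/526) = √(0.000312074) = 0.017666.
z = (0.819392 − 0.793)/0.017666 = 0.026392/0.017666 = 1.494.
p-value = P(Z > 1.494) ≈ 0.0676.

z = 1.494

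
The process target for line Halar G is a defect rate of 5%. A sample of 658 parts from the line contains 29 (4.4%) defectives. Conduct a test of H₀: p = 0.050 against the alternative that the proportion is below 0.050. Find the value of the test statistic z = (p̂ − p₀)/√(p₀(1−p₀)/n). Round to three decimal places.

p̂ = 29/658 = 0.04407.
Standard error under H₀: √(0.05×0.95/658) = 0.00850.
z = (0.04407 − 0.05)/0.00850 = -0.00593/0.00850 = -0.698.

z = -0.698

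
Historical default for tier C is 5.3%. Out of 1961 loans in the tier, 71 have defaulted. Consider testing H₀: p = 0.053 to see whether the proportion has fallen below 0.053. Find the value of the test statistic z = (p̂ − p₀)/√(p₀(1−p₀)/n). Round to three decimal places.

p̂ = 71/1961 = 0.036206.
Under H₀, SE = √(0.053·0.947/1961) = √(2.55946e-05) = 0.005059.
z = (0.036206 − 0.053)/0.005059 = -0.016794/0.005059 = -3.320.

z = -3.320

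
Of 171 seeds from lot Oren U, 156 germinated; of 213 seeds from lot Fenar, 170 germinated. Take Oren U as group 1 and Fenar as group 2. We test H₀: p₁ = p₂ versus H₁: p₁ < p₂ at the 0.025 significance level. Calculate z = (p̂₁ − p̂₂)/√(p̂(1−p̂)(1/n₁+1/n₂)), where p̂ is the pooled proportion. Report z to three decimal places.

z = 3.105

p̂₁ = 156/171 = 0.91228, p̂₂ = 170/213 = 0.79812.
Pooled p̂ = (156+170)/(171+213) = 326/384 = 0.84896.
SE = √(p̂(1−p̂)(1/n₁+1/n₂)) = √(0.84896·0.15104·0.0105428) = √(0.00135188) = 0.03677.
z = (0.91228 − 0.79812)/0.03677 = 0.11416/0.03677 = 3.105.
p-value = P(Z < 3.105) ≈ 0.9990, so at α = 0.025 we fail to reject H₀.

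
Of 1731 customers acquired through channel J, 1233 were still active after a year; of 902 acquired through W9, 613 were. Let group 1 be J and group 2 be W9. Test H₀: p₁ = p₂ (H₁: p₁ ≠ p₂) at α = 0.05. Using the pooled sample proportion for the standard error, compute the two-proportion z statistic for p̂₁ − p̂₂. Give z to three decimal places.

z = 1.740

p̂₁ = 1233/1731 ≈ 0.71231, p̂₂ = 613/902 ≈ 0.67960.
Pooled p̂ = (1233+613)/(1731+902) = 1846/2633 = 0.70110.
SE = √(0.209558 × 0.00168635) = 0.01880.
z = (0.71231 − 0.67960)/0.01880 = 0.03271/0.01880 = 1.740.
Two-sided p-value ≈ 2·Φ(−1.740) = 0.0819; since p > α = 0.05, fail to reject H₀.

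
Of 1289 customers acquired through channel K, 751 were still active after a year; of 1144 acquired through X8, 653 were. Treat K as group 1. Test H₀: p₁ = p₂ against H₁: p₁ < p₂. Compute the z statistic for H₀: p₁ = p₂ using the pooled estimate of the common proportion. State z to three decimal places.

p̂₁ = 751/1289 ≈ 0.58262, p̂₂ = 653/1144 ≈ 0.57080.
Pooled p̂ = (751+653)/(1289+1144) = 1404/2433 = 0.57707.
SE = √(p̂(1−p̂)(1/n₁+1/n₂)) = √(0.57707·0.42293·0.00164992) = √(0.000402681) = 0.02007.
z = (0.58262 − 0.57080)/0.02007 = 0.01182/0.02007 = 0.589.
p-value = P(Z < 0.589) ≈ 0.7220.

z = 0.589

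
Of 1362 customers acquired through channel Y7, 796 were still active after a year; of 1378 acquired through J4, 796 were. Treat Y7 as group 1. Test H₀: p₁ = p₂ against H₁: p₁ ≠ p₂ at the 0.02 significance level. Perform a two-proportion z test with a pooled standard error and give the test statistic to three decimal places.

p̂₁ = 796/1362 = 0.58443, p̂₂ = 796/1378 = 0.57765.
Pooled p̂ = (796+796)/(1362+1378) = 1592/2740 = 0.58102.
SE = √(p̂(1−p̂)(1/n₁+1/n₂)) = √(0.58102·0.41898·0.0014599) = √(0.000355392) = 0.01885.
z = (0.58443 − 0.57765)/0.01885 = 0.00678/0.01885 = 0.360.
p-value = 2·P(Z > 0.360) ≈ 0.7189; since p > α = 0.02, fail to reject H₀.

z = 0.360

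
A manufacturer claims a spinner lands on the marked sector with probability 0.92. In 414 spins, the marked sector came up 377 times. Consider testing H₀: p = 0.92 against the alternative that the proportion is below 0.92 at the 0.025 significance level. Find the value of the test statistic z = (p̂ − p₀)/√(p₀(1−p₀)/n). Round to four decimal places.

z = -0.7029

p̂ = 377/414 = 0.910628.
SE = √(p₀(1−p₀)/n) = √(0.0736/414) = 0.013333.
z = (0.910628 − 0.92)/0.013333 = -0.009372/0.013333 = -0.7029.
p-value = P(Z < -0.703) ≈ 0.2411; since p > α = 0.025, fail to reject H₀.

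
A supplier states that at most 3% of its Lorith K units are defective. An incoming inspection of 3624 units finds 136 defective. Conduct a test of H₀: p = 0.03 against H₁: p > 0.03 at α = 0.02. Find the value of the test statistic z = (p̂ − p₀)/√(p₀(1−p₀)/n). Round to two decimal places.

p̂ = 136/3624 ≈ 0.03753.
Standard error under H₀: √(0.03×0.97/3624) = 0.00283.
z = (0.03753 − 0.03)/0.00283 = 0.00753/0.00283 = 2.66.
p-value = P(Z > 2.656) ≈ 0.0039. With α = 0.02, reject H₀.

z = 2.66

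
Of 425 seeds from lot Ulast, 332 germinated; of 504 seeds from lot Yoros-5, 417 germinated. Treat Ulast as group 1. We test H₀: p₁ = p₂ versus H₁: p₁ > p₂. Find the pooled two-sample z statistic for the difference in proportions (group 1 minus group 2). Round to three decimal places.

z = -1.775

p̂₁ = 332/425 = 0.78118, p̂₂ = 417/504 = 0.82738.
Pooled p̂ = (332+417)/(425+504) = 749/929 = 0.80624.
SE = √(0.156215 × 0.00433707) = 0.02603.
z = (0.78118 − 0.82738)/0.02603 = -0.04620/0.02603 = -1.775.
p-value = P(Z > -1.775) ≈ 0.9621.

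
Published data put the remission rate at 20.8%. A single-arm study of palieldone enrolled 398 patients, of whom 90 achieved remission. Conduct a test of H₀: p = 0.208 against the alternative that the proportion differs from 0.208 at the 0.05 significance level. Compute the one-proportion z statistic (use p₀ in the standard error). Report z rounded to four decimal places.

z = 0.8912

p̂ = 90/398 = 0.226131.
Under H₀, SE = √(0.208·0.792/398) = √(0.00041391) = 0.020345.
z = (0.226131 − 0.208)/0.020345 = 0.018131/0.020345 = 0.8912.
Two-sided p-value ≈ 2·Φ(−0.891) = 0.3728. With α = 0.05, fail to reject H₀.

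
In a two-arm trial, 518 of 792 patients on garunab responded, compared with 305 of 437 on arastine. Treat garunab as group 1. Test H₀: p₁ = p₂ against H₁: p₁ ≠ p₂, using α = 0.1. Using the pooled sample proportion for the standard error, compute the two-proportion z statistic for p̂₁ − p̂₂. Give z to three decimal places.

p̂₁ = 518/792 ≈ 0.65404, p̂₂ = 305/437 ≈ 0.69794.
Pooled p̂ = (518+305)/(792+437) = 823/1229 = 0.66965.
SE = √(0.221219 × 0.00355096) = 0.02803.
z = (0.65404 − 0.69794)/0.02803 = -0.04390/0.02803 = -1.566.
Two-sided p-value ≈ 2·Φ(−1.566) = 0.1173; since p > α = 0.1, fail to reject H₀.

z = -1.566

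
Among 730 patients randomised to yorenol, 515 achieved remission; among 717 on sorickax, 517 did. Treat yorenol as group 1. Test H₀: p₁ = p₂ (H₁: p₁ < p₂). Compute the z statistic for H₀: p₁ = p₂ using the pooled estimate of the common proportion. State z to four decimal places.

z = -0.6552

p̂₁ = 515/730 = 0.705479, p̂₂ = 517/717 = 0.721060.
Pooled p̂ = (515+517)/(730+717) = 1032/1447 = 0.713200.
SE = √(0.204546 × 0.00276456) = 0.023780.
z = (0.705479 − 0.721060)/0.023780 = -0.015581/0.023780 = -0.6552.
p-value = P(Z < -0.655) ≈ 0.2562.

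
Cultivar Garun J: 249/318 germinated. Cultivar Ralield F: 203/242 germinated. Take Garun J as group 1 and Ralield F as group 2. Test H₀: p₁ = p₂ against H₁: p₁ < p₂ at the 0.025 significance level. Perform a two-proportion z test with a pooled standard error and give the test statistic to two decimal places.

z = -1.66

p̂₁ = 249/318 ≈ 0.7830, p̂₂ = 203/242 ≈ 0.8388.
Pooled p̂ = (249+203)/(318+242) = 452/560 = 0.8071.
SE = √(p̂(1−p̂)(1/n₁+1/n₂)) = √(0.8071·0.1929·0.00727689) = √(0.00113274) = 0.0337.
z = (0.7830 − 0.8388)/0.0337 = -0.0558/0.0337 = -1.66.
p-value = P(Z < -1.659) ≈ 0.0486. With α = 0.025, fail to reject H₀.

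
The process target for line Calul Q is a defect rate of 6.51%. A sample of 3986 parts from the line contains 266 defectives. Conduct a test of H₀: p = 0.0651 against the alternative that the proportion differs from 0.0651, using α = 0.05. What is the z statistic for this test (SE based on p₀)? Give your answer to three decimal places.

p̂ = 266/3986 = 0.066734.
SE = √(p₀(1−p₀)/n) = √(0.060862/3986) = 0.003908.
z = (0.066734 − 0.0651)/0.003908 = 0.001634/0.003908 = 0.418.
p-value = 2·P(Z > 0.418) ≈ 0.6759, so at α = 0.05 we fail to reject H₀.

z = 0.418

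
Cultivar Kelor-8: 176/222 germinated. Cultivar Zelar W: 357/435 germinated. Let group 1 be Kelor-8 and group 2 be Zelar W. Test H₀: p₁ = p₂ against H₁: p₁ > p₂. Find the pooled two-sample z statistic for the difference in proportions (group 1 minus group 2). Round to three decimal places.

p̂₁ = 176/222 ≈ 0.79279, p̂₂ = 357/435 ≈ 0.82069.
Pooled p̂ = (176+357)/(222+435) = 533/657 = 0.81126.
SE = √(p̂(1−p̂)(1/n₁+1/n₂)) = √(0.81126·0.18874·0.00680336) = √(0.0010417) = 0.03228.
z = (0.79279 − 0.82069)/0.03228 = -0.02790/0.03228 = -0.864.

z = -0.864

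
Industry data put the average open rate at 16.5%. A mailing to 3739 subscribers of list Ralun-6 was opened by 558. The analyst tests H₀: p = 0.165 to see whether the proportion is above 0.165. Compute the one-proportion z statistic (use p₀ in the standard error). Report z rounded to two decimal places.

p̂ = 558/3739 = 0.14924.
Under H₀, SE = √(0.165·0.835/3739) = √(3.68481e-05) = 0.00607.
z = (0.14924 − 0.165)/0.00607 = -0.01576/0.00607 = -2.60.

z = -2.60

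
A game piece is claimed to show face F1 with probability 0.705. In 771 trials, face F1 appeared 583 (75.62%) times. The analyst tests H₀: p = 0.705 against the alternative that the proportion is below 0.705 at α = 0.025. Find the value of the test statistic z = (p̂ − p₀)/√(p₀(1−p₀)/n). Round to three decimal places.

z = 3.115

p̂ = 583/771 = 0.756161.
Standard error under H₀: √(0.705×0.295/771) = 0.016424.
z = (0.756161 − 0.705)/0.016424 = 0.051161/0.016424 = 3.115.
p-value = P(Z < 3.115) ≈ 0.9991; since p > α = 0.025, fail to reject H₀.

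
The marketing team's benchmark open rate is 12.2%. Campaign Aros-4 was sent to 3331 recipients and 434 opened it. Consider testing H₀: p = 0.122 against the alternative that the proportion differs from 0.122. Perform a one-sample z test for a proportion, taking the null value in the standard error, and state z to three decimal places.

z = 1.462

p̂ = 434/3331 ≈ 0.13029.
SE = √(p₀(1−p₀)/n) = √(0.10712/3331) = 0.00567.
z = (0.13029 − 0.122)/0.00567 = 0.00829/0.00567 = 1.462.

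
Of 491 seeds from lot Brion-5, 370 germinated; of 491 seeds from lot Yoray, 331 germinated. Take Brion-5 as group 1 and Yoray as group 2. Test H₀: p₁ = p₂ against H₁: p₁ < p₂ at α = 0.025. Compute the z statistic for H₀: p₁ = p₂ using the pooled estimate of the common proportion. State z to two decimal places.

z = 2.75

p̂₁ = 370/491 = 0.75356, p̂₂ = 331/491 = 0.67413.
Pooled p̂ = (370+331)/(491+491) = 701/982 = 0.71385.
SE = √(0.204268 × 0.00407332) = 0.02885.
z = (0.75356 − 0.67413)/0.02885 = 0.07943/0.02885 = 2.75.
p-value = P(Z < 2.754) ≈ 0.9971. With α = 0.025, fail to reject H₀.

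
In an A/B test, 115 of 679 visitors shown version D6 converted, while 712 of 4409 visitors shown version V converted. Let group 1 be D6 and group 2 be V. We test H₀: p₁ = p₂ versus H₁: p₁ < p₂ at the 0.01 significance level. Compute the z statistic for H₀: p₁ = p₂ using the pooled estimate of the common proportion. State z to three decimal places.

z = 0.518

p̂₁ = 115/679 = 0.16937, p̂₂ = 712/4409 = 0.16149.
Pooled p̂ = (115+712)/(679+4409) = 827/5088 = 0.16254.
SE = √(0.13612 × 0.00169956) = 0.01521.
z = (0.16937 − 0.16149)/0.01521 = 0.00788/0.01521 = 0.518.
p-value = P(Z < 0.518) ≈ 0.6978, so at α = 0.01 we fail to reject H₀.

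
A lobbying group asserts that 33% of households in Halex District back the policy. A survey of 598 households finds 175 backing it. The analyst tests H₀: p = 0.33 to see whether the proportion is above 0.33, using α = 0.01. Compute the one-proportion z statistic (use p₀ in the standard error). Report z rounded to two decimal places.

p̂ = 175/598 ≈ 0.29264.
SE = √(p₀(1−p₀)/n) = √(0.2211/598) = 0.01923.
z = (0.29264 − 0.33)/0.01923 = -0.03736/0.01923 = -1.94.
p-value = P(Z > -1.943) ≈ 0.9740. With α = 0.01, fail to reject H₀.

z = -1.94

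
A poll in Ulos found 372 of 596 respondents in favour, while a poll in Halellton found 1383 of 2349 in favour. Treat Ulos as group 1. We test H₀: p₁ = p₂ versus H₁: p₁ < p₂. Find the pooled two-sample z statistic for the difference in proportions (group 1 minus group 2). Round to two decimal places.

p̂₁ = 372/596 ≈ 0.6242, p̂₂ = 1383/2349 ≈ 0.5888.
Pooled p̂ = (372+1383)/(596+2349) = 1755/2945 = 0.5959.
SE = √(p̂(1−p̂)(1/n₁+1/n₂)) = √(0.5959·0.4041·0.00210357) = √(0.000506535) = 0.0225.
z = (0.6242 − 0.5888)/0.0225 = 0.0354/0.0225 = 1.57.

z = 1.57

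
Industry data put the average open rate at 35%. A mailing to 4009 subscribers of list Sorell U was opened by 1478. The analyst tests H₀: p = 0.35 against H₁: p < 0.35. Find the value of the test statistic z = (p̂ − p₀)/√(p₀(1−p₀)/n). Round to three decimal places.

p̂ = 1478/4009 ≈ 0.368670.
Under H₀, SE = √(0.35·0.65/4009) = √(5.67473e-05) = 0.007533.
z = (0.368670 − 0.35)/0.007533 = 0.018670/0.007533 = 2.478.

z = 2.478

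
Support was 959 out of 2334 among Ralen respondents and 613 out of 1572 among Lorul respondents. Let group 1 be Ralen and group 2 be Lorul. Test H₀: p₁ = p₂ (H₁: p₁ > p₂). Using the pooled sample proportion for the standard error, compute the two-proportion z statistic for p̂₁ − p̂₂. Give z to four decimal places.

z = 1.3083

p̂₁ = 959/2334 = 0.410883, p̂₂ = 613/1572 = 0.389949.
Pooled p̂ = (959+613)/(2334+1572) = 1572/3906 = 0.402458.
SE = √(p̂(1−p̂)(1/n₁+1/n₂)) = √(0.402458·0.597542·0.00106458) = √(0.000256016) = 0.016001.
z = (0.410883 − 0.389949)/0.016001 = 0.020934/0.016001 = 1.3083.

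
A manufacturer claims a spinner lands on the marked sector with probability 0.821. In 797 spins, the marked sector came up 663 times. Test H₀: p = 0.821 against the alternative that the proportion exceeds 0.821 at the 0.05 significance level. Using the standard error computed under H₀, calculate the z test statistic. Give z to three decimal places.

p̂ = 663/797 ≈ 0.83187.
SE = √(p₀(1−p₀)/n) = √(0.14696/797) = 0.01358.
z = (0.83187 − 0.821)/0.01358 = 0.01087/0.01358 = 0.800.
p-value = P(Z > 0.800) ≈ 0.2117, so at α = 0.05 we fail to reject H₀.

z = 0.800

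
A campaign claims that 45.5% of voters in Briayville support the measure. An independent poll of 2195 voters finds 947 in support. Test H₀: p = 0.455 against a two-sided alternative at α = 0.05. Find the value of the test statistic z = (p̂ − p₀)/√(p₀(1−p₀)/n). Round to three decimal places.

z = -2.217

p̂ = 947/2195 = 0.431435.
SE = √(p₀(1−p₀)/n) = √(0.24797/2195) = 0.010629.
z = (0.431435 − 0.455)/0.010629 = -0.023565/0.010629 = -2.217.
p-value = 2·P(Z > 2.217) ≈ 0.0266, so at α = 0.05 we reject H₀.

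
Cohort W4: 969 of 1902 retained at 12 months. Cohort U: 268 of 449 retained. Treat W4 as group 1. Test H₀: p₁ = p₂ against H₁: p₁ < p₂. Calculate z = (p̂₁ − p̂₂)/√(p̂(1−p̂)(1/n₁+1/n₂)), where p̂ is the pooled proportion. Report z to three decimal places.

z = -3.337

p̂₁ = 969/1902 ≈ 0.50946, p̂₂ = 268/449 ≈ 0.59688.
Pooled p̂ = (969+268)/(1902+449) = 1237/2351 = 0.52616.
SE = √(0.249316 × 0.00275293) = 0.02620.
z = (0.50946 − 0.59688)/0.02620 = -0.08742/0.02620 = -3.337.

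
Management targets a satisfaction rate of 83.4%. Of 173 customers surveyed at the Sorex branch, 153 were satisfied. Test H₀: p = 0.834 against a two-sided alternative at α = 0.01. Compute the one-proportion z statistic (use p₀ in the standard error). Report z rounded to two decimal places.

z = 1.78

p̂ = 153/173 ≈ 0.8844.
SE = √(p₀(1−p₀)/n) = √(0.13844/173) = 0.0283.
z = (0.8844 − 0.834)/0.0283 = 0.0504/0.0283 = 1.78.
p-value = 2·P(Z > 1.781) ≈ 0.0749, so at α = 0.01 we fail to reject H₀.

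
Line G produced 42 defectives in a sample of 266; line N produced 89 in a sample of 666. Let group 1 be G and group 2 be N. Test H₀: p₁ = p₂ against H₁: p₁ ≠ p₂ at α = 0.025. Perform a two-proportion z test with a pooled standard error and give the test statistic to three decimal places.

z = 0.962

p̂₁ = 42/266 = 0.15789, p̂₂ = 89/666 = 0.13363.
Pooled p̂ = (42+89)/(266+666) = 131/932 = 0.14056.
SE = √(0.120801 × 0.0052609) = 0.02521.
z = (0.15789 − 0.13363)/0.02521 = 0.02426/0.02521 = 0.962.
p-value = 2·P(Z > 0.962) ≈ 0.3359. With α = 0.025, fail to reject H₀.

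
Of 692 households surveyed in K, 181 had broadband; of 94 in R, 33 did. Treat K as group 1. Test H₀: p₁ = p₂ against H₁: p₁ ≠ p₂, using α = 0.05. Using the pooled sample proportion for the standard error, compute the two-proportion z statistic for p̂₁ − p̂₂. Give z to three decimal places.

z = -1.829

p̂₁ = 181/692 = 0.26156, p̂₂ = 33/94 = 0.35106.
Pooled p̂ = (181+33)/(692+94) = 214/786 = 0.27226.
SE = √(0.198137 × 0.0120834) = 0.04893.
z = (0.26156 − 0.35106)/0.04893 = -0.08950/0.04893 = -1.829.
Two-sided p-value ≈ 2·Φ(−1.829) = 0.0674; since p > α = 0.05, fail to reject H₀.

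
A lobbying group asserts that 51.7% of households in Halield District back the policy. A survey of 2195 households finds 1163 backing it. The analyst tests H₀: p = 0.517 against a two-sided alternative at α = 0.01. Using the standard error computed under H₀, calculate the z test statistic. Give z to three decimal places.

z = 1.204

p̂ = 1163/2195 = 0.529841.
SE = √(p₀(1−p₀)/n) = √(0.24971/2195) = 0.010666.
z = (0.529841 − 0.517)/0.010666 = 0.012841/0.010666 = 1.204.
p-value = 2·P(Z > 1.204) ≈ 0.2286; since p > α = 0.01, fail to reject H₀.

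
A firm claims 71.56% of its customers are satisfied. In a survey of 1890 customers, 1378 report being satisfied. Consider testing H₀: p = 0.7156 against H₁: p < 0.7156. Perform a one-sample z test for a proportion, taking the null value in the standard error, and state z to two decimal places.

z = 1.30

p̂ = 1378/1890 ≈ 0.7291.
Standard error under H₀: √(0.7156×0.2844/1890) = 0.0104.
z = (0.7291 − 0.7156)/0.0104 = 0.0135/0.0104 = 1.30.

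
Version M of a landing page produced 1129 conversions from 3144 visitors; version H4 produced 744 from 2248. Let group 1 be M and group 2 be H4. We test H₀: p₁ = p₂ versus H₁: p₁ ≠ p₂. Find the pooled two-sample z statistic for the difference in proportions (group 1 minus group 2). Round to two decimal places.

p̂₁ = 1129/3144 = 0.35910, p̂₂ = 744/2248 = 0.33096.
Pooled p̂ = (1129+744)/(3144+2248) = 1873/5392 = 0.34737.
SE = √(p̂(1−p̂)(1/n₁+1/n₂)) = √(0.34737·0.65263·0.000762906) = √(0.000172953) = 0.01315.
z = (0.35910 − 0.33096)/0.01315 = 0.02814/0.01315 = 2.14.
p-value = 2·P(Z > 2.139) ≈ 0.0324.

z = 2.14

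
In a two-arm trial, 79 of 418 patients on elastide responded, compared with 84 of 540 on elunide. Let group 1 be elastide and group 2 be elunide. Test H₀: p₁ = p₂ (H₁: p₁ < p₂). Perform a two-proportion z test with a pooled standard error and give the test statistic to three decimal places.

z = 1.366

p̂₁ = 79/418 ≈ 0.18900, p̂₂ = 84/540 ≈ 0.15556.
Pooled p̂ = (79+84)/(418+540) = 163/958 = 0.17015.
SE = √(0.141196 × 0.0042442) = 0.02448.
z = (0.18900 − 0.15556)/0.02448 = 0.03344/0.02448 = 1.366.
p-value = P(Z < 1.366) ≈ 0.9140.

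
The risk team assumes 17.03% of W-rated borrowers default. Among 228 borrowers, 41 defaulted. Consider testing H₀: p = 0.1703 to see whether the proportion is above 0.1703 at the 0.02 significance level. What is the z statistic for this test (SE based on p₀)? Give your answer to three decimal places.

p̂ = 41/228 = 0.179825.
SE = √(p₀(1−p₀)/n) = √(0.1413/228) = 0.024894.
z = (0.179825 − 0.1703)/0.024894 = 0.009525/0.024894 = 0.383.
p-value = P(Z > 0.383) ≈ 0.3510; since p > α = 0.02, fail to reject H₀.

z = 0.383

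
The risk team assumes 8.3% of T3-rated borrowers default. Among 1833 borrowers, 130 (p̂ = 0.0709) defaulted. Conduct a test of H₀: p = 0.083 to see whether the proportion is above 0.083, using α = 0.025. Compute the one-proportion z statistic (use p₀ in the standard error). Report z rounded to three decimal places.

p̂ = 130/1833 = 0.070922.
Under H₀, SE = √(0.083·0.917/1833) = √(4.15226e-05) = 0.006444.
z = (0.070922 − 0.083)/0.006444 = -0.012078/0.006444 = -1.874.
p-value = P(Z > -1.874) ≈ 0.9696; since p > α = 0.025, fail to reject H₀.

z = -1.874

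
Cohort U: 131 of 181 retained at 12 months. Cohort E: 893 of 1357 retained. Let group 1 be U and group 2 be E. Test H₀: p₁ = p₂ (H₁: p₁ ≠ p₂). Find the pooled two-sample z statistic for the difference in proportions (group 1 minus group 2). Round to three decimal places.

z = 1.760

p̂₁ = 131/181 ≈ 0.72376, p̂₂ = 893/1357 ≈ 0.65807.
Pooled p̂ = (131+893)/(181+1357) = 1024/1538 = 0.66580.
SE = √(0.22251 × 0.00626178) = 0.03733.
z = (0.72376 − 0.65807)/0.03733 = 0.06569/0.03733 = 1.760.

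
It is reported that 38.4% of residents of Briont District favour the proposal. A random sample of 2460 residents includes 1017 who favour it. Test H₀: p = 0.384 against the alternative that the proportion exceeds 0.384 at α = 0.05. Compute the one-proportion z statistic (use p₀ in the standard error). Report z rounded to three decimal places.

p̂ = 1017/2460 ≈ 0.413415.
Under H₀, SE = √(0.384·0.616/2460) = √(9.61561e-05) = 0.009806.
z = (0.413415 − 0.384)/0.009806 = 0.029415/0.009806 = 3.000.
p-value = P(Z > 3.000) ≈ 0.0014; since p < α = 0.05, reject H₀.

z = 3.000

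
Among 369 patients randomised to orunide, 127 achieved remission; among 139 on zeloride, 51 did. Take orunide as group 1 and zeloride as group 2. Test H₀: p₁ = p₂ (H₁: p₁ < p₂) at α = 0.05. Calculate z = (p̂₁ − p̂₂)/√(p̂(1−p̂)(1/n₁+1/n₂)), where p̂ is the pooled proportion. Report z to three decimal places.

p̂₁ = 127/369 = 0.34417, p̂₂ = 51/139 = 0.36691.
Pooled p̂ = (127+51)/(369+139) = 178/508 = 0.35039.
SE = √(0.227618 × 0.00990427) = 0.04748.
z = (0.34417 − 0.36691)/0.04748 = -0.02274/0.04748 = -0.479.
p-value = P(Z < -0.479) ≈ 0.3160; since p > α = 0.05, fail to reject H₀.

z = -0.479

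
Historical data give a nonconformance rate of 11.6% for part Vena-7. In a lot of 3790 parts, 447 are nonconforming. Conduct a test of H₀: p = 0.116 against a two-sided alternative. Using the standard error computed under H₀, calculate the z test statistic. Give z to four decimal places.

z = 0.3733

p̂ = 447/3790 = 0.117942.
Standard error under H₀: √(0.116×0.884/3790) = 0.005202.
z = (0.117942 − 0.116)/0.005202 = 0.001942/0.005202 = 0.3733.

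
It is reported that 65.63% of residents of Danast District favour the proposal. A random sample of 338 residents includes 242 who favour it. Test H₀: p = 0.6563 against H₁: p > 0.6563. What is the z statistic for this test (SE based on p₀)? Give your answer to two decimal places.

p̂ = 242/338 ≈ 0.7160.
SE = √(p₀(1−p₀)/n) = √(0.22557/338) = 0.0258.
z = (0.7160 − 0.6563)/0.0258 = 0.0597/0.0258 = 2.31.
p-value = P(Z > 2.310) ≈ 0.0104.

z = 2.31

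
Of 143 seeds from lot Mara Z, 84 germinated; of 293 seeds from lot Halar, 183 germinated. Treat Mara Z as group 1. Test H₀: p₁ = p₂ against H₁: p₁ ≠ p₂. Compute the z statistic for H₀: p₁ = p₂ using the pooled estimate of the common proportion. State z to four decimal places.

z = -0.7477

p̂₁ = 84/143 = 0.587413, p̂₂ = 183/293 = 0.624573.
Pooled p̂ = (84+183)/(143+293) = 267/436 = 0.612385.
SE = √(0.23737 × 0.010406) = 0.049700.
z = (0.587413 − 0.624573)/0.049700 = -0.037160/0.049700 = -0.7477.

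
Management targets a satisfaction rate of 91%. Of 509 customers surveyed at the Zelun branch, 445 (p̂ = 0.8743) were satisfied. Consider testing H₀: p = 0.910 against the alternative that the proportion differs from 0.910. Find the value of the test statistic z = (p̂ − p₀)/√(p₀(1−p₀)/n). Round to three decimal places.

p̂ = 445/509 ≈ 0.874263.
Standard error under H₀: √(0.91×0.09/509) = 0.012685.
z = (0.874263 − 0.91)/0.012685 = -0.035737/0.012685 = -2.817.
Two-sided p-value ≈ 2·Φ(−2.817) = 0.0048.

z = -2.817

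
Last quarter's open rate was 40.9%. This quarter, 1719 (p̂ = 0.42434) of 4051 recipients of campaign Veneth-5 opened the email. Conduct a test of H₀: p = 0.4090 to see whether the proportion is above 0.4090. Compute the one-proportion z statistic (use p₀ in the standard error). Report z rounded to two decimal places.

z = 1.99

p̂ = 1719/4051 ≈ 0.4243.
Under H₀, SE = √(0.409·0.591/4051) = √(5.9669e-05) = 0.0077.
z = (0.4243 − 0.409)/0.0077 = 0.0153/0.0077 = 1.99.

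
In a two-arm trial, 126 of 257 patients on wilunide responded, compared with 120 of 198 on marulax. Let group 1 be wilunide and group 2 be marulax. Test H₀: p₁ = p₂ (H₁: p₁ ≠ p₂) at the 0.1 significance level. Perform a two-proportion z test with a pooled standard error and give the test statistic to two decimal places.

p̂₁ = 126/257 = 0.4903, p̂₂ = 120/198 = 0.6061.
Pooled p̂ = (126+120)/(257+198) = 246/455 = 0.5407.
SE = √(0.248347 × 0.00894156) = 0.0471.
z = (0.4903 − 0.6061)/0.0471 = -0.1158/0.0471 = -2.46.
p-value = 2·P(Z > 2.457) ≈ 0.0140, so at α = 0.1 we reject H₀.

z = -2.46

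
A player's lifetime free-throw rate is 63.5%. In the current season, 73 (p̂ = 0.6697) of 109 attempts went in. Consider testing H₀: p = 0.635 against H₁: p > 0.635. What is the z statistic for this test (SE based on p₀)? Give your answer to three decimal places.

p̂ = 73/109 = 0.66972.
SE = √(p₀(1−p₀)/n) = √(0.23178/109) = 0.04611.
z = (0.66972 − 0.635)/0.04611 = 0.03472/0.04611 = 0.753.
p-value = P(Z > 0.753) ≈ 0.2257.

z = 0.753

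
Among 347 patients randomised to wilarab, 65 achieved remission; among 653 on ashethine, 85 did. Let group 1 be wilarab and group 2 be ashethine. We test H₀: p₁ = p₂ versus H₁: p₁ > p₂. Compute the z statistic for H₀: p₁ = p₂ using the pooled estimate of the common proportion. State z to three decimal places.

p̂₁ = 65/347 ≈ 0.18732, p̂₂ = 85/653 ≈ 0.13017.
Pooled p̂ = (65+85)/(347+653) = 150/1000 = 0.15000.
SE = √(p̂(1−p̂)(1/n₁+1/n₂)) = √(0.15000·0.85000·0.00441324) = √(0.000562688) = 0.02372.
z = (0.18732 − 0.13017)/0.02372 = 0.05715/0.02372 = 2.409.

z = 2.409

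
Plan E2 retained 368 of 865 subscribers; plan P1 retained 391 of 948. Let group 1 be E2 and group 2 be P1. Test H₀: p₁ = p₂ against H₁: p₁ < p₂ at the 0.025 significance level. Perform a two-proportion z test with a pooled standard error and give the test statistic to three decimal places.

p̂₁ = 368/865 ≈ 0.425434, p̂₂ = 391/948 ≈ 0.412447.
Pooled p̂ = (368+391)/(865+948) = 759/1813 = 0.418643.
SE = √(p̂(1−p̂)(1/n₁+1/n₂)) = √(0.418643·0.581357·0.00221092) = √(0.000538096) = 0.023197.
z = (0.425434 − 0.412447)/0.023197 = 0.012987/0.023197 = 0.560.
p-value = P(Z < 0.560) ≈ 0.7122; since p > α = 0.025, fail to reject H₀.

z = 0.560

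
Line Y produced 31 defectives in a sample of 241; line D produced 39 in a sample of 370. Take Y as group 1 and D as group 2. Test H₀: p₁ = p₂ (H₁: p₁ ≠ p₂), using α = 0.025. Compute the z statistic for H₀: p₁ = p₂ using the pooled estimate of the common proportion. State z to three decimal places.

p̂₁ = 31/241 = 0.12863, p̂₂ = 39/370 = 0.10541.
Pooled p̂ = (31+39)/(241+370) = 70/611 = 0.11457.
SE = √(0.101441 × 0.00685208) = 0.02636.
z = (0.12863 − 0.10541)/0.02636 = 0.02322/0.02636 = 0.881.
p-value = 2·P(Z > 0.881) ≈ 0.3784; since p > α = 0.025, fail to reject H₀.

z = 0.881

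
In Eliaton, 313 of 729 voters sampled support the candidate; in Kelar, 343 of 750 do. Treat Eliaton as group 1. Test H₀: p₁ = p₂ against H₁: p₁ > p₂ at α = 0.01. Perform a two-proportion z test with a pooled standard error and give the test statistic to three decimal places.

p̂₁ = 313/729 = 0.429355, p̂₂ = 343/750 = 0.457333.
Pooled p̂ = (313+343)/(729+750) = 656/1479 = 0.443543.
SE = √(0.246813 × 0.00270508) = 0.025839.
z = (0.429355 − 0.457333)/0.025839 = -0.027978/0.025839 = -1.083.
p-value = P(Z > -1.083) ≈ 0.8605. With α = 0.01, fail to reject H₀.

z = -1.083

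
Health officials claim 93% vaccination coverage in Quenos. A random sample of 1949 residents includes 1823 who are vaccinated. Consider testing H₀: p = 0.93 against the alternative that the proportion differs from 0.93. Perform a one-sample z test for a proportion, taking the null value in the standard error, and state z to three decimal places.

p̂ = 1823/1949 ≈ 0.93535.
SE = √(p₀(1−p₀)/n) = √(0.0651/1949) = 0.00578.
z = (0.93535 − 0.93)/0.00578 = 0.00535/0.00578 = 0.926.
Two-sided p-value ≈ 2·Φ(−0.926) = 0.3545.

z = 0.926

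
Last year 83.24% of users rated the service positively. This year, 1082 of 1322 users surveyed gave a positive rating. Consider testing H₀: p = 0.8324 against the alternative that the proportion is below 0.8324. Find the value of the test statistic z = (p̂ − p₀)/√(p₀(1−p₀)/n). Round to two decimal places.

p̂ = 1082/1322 = 0.81846.
Under H₀, SE = √(0.8324·0.1676/1322) = √(0.00010553) = 0.01027.
z = (0.81846 − 0.8324)/0.01027 = -0.01394/0.01027 = -1.36.

z = -1.36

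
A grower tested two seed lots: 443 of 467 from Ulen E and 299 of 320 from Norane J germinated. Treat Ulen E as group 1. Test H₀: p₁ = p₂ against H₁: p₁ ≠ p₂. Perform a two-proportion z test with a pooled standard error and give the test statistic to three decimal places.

p̂₁ = 443/467 ≈ 0.94861, p̂₂ = 299/320 ≈ 0.93437.
Pooled p̂ = (443+299)/(467+320) = 742/787 = 0.94282.
SE = √(p̂(1−p̂)(1/n₁+1/n₂)) = √(0.94282·0.05718·0.00526633) = √(0.000283906) = 0.01685.
z = (0.94861 − 0.93437)/0.01685 = 0.01424/0.01685 = 0.845.
Two-sided p-value ≈ 2·Φ(−0.845) = 0.3983.

z = 0.845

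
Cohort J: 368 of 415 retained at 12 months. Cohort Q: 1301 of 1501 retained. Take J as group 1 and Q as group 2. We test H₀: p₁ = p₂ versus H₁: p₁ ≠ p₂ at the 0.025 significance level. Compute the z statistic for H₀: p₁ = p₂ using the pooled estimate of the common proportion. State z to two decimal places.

p̂₁ = 368/415 = 0.88675, p̂₂ = 1301/1501 = 0.86676.
Pooled p̂ = (368+1301)/(415+1501) = 1669/1916 = 0.87109.
SE = √(0.112295 × 0.00307586) = 0.01859.
z = (0.88675 − 0.86676)/0.01859 = 0.01999/0.01859 = 1.08.
p-value = 2·P(Z > 1.076) ≈ 0.2821; since p > α = 0.025, fail to reject H₀.

z = 1.08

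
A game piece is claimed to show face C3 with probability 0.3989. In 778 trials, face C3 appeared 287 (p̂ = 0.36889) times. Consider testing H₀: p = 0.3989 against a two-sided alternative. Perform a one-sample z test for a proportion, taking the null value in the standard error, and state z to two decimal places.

p̂ = 287/778 ≈ 0.36889.
Under H₀, SE = √(0.3989·0.6011/778) = √(0.000308199) = 0.01756.
z = (0.36889 − 0.3989)/0.01756 = -0.03001/0.01756 = -1.71.
Two-sided p-value ≈ 2·Φ(−1.709) = 0.0874.

z = -1.71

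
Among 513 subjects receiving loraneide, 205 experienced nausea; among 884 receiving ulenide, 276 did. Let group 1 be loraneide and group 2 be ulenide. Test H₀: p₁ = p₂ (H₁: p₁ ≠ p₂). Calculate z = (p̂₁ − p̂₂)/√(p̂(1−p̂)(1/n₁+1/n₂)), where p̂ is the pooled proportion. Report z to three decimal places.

p̂₁ = 205/513 ≈ 0.39961, p̂₂ = 276/884 ≈ 0.31222.
Pooled p̂ = (205+276)/(513+884) = 481/1397 = 0.34431.
SE = √(0.22576 × 0.00308054) = 0.02637.
z = (0.39961 − 0.31222)/0.02637 = 0.08739/0.02637 = 3.314.
Two-sided p-value ≈ 2·Φ(−3.314) = 0.0009.

z = 3.314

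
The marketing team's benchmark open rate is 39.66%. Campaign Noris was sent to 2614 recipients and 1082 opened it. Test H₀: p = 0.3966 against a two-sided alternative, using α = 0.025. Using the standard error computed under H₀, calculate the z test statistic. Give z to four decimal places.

z = 1.8107

p̂ = 1082/2614 = 0.413925.
Under H₀, SE = √(0.3966·0.6034/2614) = √(9.15488e-05) = 0.009568.
z = (0.413925 − 0.3966)/0.009568 = 0.017325/0.009568 = 1.8107.
Two-sided p-value ≈ 2·Φ(−1.811) = 0.0702. With α = 0.025, fail to reject H₀.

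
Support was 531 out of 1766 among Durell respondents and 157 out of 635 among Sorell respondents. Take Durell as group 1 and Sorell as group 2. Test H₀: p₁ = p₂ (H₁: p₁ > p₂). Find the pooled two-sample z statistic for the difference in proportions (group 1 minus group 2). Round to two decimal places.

p̂₁ = 531/1766 = 0.30068, p̂₂ = 157/635 = 0.24724.
Pooled p̂ = (531+157)/(1766+635) = 688/2401 = 0.28655.
SE = √(p̂(1−p̂)(1/n₁+1/n₂)) = √(0.28655·0.71345·0.00214105) = √(0.000437713) = 0.02092.
z = (0.30068 − 0.24724)/0.02092 = 0.05344/0.02092 = 2.55.
p-value = P(Z > 2.554) ≈ 0.0053.

z = 2.55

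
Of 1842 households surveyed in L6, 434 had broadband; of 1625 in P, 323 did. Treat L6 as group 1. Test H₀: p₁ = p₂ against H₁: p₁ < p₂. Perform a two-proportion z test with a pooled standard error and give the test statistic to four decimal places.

z = 2.6205

p̂₁ = 434/1842 ≈ 0.235613, p̂₂ = 323/1625 ≈ 0.198769.
Pooled p̂ = (434+323)/(1842+1625) = 757/3467 = 0.218344.
SE = √(0.17067 × 0.00115827) = 0.014060.
z = (0.235613 − 0.198769)/0.014060 = 0.036844/0.014060 = 2.6205.
p-value = P(Z < 2.621) ≈ 0.9956.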